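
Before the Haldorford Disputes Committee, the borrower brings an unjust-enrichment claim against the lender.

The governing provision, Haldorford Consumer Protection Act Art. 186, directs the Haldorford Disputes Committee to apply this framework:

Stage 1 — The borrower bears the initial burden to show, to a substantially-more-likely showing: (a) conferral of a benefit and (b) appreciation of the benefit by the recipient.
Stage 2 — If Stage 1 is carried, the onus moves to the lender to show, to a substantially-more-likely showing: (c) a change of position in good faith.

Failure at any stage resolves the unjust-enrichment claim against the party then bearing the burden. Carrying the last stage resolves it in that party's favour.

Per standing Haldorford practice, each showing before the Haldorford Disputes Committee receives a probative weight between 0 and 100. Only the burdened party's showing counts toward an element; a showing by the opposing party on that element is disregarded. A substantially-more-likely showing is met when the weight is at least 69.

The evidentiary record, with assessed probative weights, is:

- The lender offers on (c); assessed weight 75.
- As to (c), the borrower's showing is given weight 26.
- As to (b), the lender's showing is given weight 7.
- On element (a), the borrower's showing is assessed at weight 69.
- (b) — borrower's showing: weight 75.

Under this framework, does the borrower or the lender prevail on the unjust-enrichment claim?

Stage 1 (borrower, a substantially-more-likely showing, weight is at least 69): (a) 69 ≥ 69 — meets; (b) 75 (lender's 7 disregarded) ≥ 69 — meets.
  Stage 1 carried; the burden shifts to the lender.
Stage 2 (lender, a substantially-more-likely showing, weight is at least 69): (c) 75 (borrower's 26 disregarded) ≥ 69 — meets.
  All elements met at the final stage.
With every stage satisfied, the lender prevails.

lender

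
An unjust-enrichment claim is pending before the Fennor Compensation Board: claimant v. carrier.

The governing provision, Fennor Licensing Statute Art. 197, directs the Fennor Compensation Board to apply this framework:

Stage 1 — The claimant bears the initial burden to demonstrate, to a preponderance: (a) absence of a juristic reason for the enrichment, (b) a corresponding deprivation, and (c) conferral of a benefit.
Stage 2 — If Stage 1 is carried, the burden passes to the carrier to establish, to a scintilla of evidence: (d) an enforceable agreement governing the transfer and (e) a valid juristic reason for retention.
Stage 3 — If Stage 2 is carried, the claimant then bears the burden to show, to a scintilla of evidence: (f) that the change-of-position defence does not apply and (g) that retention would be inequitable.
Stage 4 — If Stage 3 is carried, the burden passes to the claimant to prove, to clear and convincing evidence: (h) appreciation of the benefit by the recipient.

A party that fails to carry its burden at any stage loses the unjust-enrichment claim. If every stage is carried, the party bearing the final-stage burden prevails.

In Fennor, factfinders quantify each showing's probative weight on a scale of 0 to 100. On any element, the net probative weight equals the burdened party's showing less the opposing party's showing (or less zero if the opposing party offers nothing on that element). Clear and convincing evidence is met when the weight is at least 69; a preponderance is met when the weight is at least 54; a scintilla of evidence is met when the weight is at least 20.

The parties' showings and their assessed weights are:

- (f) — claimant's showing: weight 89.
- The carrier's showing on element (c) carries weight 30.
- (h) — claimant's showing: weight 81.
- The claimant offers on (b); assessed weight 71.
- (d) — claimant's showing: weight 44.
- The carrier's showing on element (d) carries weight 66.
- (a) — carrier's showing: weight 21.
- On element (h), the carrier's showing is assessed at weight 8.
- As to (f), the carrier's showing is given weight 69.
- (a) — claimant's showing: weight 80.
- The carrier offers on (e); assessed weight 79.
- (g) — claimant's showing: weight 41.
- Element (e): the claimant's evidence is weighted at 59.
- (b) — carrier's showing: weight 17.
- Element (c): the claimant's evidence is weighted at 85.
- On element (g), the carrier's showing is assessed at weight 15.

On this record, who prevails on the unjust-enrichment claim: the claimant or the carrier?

Stage 1 (claimant, a preponderance, weight is at least 54): (a) net 80−21=59 ≥ 54 — meets; (b) net 71−17=54 ≥ 54 — meets; (c) net 85−30=55 ≥ 54 — meets.
  All elements met. The burden passes to the carrier.
Stage 2 (carrier, a scintilla of evidence, weight is at least 20): (d) net 66−44=22 ≥ 20 — meets; (e) net 79−59=20 ≥ 20 — meets.
  Stage 2 carried; the burden shifts to the claimant.
Stage 3 (claimant, a scintilla of evidence, weight is at least 20): (f) net 89−69=20 ≥ 20 — meets; (g) net 41−15=26 ≥ 20 — meets.
  All elements met. The claimant retains the burden for Stage 4.
Stage 4 (claimant, clear and convincing evidence, weight is at least 69): (h) net 81−8=73 ≥ 69 — meets.
  The claimant carries the last stage.
With every stage satisfied, the claimant prevails.

claimant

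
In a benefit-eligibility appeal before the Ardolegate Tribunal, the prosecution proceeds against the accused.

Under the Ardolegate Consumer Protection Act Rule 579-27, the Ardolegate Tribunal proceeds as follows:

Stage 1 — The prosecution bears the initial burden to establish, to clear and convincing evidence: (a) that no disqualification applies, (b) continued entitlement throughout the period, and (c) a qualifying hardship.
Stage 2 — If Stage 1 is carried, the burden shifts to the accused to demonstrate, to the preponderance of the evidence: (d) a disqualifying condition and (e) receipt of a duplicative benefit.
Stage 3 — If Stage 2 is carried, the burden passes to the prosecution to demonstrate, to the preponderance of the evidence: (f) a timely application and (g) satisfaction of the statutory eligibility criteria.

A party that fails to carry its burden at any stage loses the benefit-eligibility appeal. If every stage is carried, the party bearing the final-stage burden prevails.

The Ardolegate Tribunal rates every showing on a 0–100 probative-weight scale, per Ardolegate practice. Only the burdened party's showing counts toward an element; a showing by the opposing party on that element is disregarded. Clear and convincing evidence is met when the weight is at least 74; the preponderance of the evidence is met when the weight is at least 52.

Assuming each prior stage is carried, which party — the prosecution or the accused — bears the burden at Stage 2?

Stage 2's rule assigns the burden to the accused (to the preponderance of the evidence).

accused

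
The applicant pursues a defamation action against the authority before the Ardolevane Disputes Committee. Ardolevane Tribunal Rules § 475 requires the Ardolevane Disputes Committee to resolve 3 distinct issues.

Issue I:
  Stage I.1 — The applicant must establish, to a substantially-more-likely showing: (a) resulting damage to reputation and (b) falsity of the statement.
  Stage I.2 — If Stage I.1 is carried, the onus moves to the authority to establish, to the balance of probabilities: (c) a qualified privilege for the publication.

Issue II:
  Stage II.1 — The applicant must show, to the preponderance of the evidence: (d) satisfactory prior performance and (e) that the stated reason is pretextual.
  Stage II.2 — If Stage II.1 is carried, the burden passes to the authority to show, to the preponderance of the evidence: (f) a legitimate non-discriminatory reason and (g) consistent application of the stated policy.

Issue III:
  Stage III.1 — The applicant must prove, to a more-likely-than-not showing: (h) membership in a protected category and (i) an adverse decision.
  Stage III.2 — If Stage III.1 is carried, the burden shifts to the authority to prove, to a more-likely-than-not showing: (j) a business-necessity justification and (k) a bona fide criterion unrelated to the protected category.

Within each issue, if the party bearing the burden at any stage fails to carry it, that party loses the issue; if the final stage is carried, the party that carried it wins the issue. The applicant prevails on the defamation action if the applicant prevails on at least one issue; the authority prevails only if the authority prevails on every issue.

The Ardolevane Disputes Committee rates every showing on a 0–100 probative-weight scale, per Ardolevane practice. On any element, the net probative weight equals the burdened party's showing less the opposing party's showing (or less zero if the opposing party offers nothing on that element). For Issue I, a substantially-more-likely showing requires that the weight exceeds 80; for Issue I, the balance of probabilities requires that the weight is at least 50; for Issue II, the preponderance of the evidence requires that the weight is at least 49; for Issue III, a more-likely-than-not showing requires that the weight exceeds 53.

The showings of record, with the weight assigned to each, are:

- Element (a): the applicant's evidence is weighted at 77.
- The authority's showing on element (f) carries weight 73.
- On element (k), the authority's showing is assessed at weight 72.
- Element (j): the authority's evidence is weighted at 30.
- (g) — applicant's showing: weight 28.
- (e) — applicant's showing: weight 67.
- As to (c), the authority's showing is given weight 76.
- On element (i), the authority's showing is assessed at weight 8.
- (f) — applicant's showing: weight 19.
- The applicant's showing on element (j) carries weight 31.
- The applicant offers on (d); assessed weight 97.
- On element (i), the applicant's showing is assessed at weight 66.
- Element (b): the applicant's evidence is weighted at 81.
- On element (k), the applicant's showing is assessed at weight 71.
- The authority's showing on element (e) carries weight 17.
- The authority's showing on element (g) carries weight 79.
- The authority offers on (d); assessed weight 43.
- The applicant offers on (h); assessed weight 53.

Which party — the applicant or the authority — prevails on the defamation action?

authority

— Issue I —
At Stage I.1 the applicant must meet a substantially-more-likely showing (weight exceeds 80): on (a) the weight is 77, ≤ 80, so (a) does not meet the standard; on (b) the weight is 81, which does exceed 80, so (b) meets the standard.
  The applicant does not carry Stage I.1.
The authority prevails on this issue.
— Issue II —
Stage II.1 (applicant, the preponderance of the evidence, weight is at least 49): (d) net 97−43=54 ≥ 49 — meets; (e) net 67−17=50 ≥ 49 — meets.
  Stage II.1 carried; the burden shifts to the authority.
Stage II.2 (authority, the preponderance of the evidence, weight is at least 49): (f) net 73−19=54 ≥ 49 — meets; (g) net 79−28=51 ≥ 49 — meets.
  The authority carries the last stage.
With every stage satisfied, the authority prevails on this issue.
— Issue III —
Stage III.1 (applicant, a more-likely-than-not showing, weight exceeds 53): (h) 53 ≤ 53 — fails; (i) net 66−8=58 > 53 — meets.
  The applicant does not carry Stage III.1.
The authority prevails on this issue.
Per-issue: Issue I → authority; Issue II → authority; Issue III → authority. The applicant must prevail on at least one issue; overall, the authority prevails.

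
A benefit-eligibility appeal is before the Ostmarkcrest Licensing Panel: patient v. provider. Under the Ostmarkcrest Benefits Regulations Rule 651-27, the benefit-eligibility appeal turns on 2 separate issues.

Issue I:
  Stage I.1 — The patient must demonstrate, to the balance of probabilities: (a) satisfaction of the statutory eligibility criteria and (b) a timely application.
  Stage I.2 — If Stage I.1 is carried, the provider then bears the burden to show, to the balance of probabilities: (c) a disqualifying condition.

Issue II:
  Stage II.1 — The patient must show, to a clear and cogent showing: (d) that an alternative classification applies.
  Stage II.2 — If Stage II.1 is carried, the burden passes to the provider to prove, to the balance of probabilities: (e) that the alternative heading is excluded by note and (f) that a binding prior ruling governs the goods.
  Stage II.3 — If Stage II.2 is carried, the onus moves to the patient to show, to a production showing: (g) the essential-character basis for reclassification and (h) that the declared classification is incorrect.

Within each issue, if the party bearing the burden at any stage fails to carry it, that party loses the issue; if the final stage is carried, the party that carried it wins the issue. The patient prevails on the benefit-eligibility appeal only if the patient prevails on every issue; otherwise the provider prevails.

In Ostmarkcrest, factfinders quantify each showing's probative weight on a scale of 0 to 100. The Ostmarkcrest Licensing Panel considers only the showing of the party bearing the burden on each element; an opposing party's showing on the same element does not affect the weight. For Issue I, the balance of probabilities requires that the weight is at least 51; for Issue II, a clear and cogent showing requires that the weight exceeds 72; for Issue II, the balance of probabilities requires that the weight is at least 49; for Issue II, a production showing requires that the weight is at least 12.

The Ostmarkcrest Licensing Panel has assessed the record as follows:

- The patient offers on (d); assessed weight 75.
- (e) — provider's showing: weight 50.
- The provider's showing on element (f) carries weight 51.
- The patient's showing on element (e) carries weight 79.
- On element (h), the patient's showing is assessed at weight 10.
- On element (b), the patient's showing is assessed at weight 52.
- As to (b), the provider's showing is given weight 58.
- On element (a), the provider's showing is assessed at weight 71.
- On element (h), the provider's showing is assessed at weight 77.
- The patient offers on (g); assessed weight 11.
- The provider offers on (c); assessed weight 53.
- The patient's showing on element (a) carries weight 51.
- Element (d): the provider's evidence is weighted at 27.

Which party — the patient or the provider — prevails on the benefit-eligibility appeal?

provider

— Issue I —
Stage I.1 — burden on patient; standard: the balance of probabilities (weight is at least 51).
    (a): 51 (provider's 71 disregarded) ≥ 51 [met]
    (b): 52 (provider's 58 disregarded) ≥ 51 [met]
  The patient carries Stage I.1; the provider now bears the burden.
Stage I.2 — burden on provider; standard: the balance of probabilities (weight is at least 51).
    (c): 53 ≥ 51 [met]
  All elements met at the final stage.
With every stage satisfied, the provider prevails on this issue.
— Issue II —
Stage II.1 (patient, a clear and cogent showing, weight exceeds 72): (d) 75 (provider's 27 disregarded) > 72 — meets.
  All elements met. The burden passes to the provider.
Stage II.2 (provider, the balance of probabilities, weight is at least 49): (e) 50 (patient's 79 disregarded) ≥ 49 — meets; (f) 51 ≥ 49 — meets.
  The provider carries Stage II.2; the patient now bears the burden.
Stage II.3 (patient, a production showing, weight is at least 12): (g) 11 < 12 — fails; (h) 10 (provider's 77 disregarded) < 12 — fails.
  Stage II.3 not carried; the patient fails its burden.
The provider prevails on this issue.
Per-issue: Issue I → provider; Issue II → provider. The patient must prevail on every issue; overall, the provider prevails.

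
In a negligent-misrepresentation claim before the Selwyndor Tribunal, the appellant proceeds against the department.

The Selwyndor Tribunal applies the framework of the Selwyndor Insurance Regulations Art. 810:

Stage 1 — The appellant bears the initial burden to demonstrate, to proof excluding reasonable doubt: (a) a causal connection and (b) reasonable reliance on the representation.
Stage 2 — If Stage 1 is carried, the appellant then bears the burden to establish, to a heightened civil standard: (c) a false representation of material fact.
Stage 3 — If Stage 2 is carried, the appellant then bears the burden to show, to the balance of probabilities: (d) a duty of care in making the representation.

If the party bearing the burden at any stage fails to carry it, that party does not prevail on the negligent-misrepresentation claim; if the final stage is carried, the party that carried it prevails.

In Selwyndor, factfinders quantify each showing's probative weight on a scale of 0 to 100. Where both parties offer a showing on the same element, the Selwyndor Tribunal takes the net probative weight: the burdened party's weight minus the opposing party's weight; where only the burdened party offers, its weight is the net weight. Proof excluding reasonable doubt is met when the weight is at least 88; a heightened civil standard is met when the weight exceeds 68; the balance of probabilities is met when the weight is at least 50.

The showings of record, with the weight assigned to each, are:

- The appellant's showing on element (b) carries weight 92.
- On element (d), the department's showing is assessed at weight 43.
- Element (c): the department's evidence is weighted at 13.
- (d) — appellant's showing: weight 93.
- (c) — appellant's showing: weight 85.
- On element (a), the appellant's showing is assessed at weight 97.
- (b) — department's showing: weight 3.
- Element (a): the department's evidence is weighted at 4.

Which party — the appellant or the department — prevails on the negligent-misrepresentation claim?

appellant

Stage 1 (appellant, proof excluding reasonable doubt, weight is at least 88): (a) net 97−4=93 ≥ 88 — meets; (b) net 92−3=89 ≥ 88 — meets.
  Stage 1 is satisfied; the appellant continues to bear the burden.
Stage 2 (appellant, a heightened civil standard, weight exceeds 68): (c) net 85−13=72 > 68 — meets.
  Stage 2 carried; the burden remains with the appellant.
Stage 3 (appellant, the balance of probabilities, weight is at least 50): (d) net 93−43=50 ≥ 50 — meets.
  All elements met at the final stage.
Every stage carried; the appellant prevails.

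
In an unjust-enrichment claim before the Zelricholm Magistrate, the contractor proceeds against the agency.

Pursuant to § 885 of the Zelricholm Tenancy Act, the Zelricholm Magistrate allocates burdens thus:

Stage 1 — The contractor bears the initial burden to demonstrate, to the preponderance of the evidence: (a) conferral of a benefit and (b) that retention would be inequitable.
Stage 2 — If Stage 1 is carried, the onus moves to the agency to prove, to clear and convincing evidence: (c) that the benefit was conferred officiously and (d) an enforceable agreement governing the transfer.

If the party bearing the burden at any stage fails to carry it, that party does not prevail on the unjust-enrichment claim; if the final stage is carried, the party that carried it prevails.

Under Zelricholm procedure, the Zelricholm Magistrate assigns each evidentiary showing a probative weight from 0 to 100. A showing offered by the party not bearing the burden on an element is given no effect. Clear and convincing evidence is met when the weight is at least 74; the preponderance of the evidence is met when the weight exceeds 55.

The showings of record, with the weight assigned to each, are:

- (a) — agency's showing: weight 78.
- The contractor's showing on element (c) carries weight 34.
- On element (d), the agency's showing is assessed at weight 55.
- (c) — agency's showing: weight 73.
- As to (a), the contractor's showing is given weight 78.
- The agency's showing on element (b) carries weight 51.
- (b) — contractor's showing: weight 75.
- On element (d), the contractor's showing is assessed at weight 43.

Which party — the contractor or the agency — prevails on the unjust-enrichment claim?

contractor

Stage 1 (contractor, the preponderance of the evidence, weight exceeds 55): (a) 78 (agency's 78 disregarded) > 55 — meets; (b) 75 (agency's 51 disregarded) > 55 — meets.
  The contractor carries Stage 1; the agency now bears the burden.
Stage 2 (agency, clear and convincing evidence, weight is at least 74): (c) 73 (contractor's 34 disregarded) < 74 — fails; (d) 55 (contractor's 43 disregarded) < 74 — fails.
  Stage 2 not carried; the agency fails its burden.
The contractor prevails.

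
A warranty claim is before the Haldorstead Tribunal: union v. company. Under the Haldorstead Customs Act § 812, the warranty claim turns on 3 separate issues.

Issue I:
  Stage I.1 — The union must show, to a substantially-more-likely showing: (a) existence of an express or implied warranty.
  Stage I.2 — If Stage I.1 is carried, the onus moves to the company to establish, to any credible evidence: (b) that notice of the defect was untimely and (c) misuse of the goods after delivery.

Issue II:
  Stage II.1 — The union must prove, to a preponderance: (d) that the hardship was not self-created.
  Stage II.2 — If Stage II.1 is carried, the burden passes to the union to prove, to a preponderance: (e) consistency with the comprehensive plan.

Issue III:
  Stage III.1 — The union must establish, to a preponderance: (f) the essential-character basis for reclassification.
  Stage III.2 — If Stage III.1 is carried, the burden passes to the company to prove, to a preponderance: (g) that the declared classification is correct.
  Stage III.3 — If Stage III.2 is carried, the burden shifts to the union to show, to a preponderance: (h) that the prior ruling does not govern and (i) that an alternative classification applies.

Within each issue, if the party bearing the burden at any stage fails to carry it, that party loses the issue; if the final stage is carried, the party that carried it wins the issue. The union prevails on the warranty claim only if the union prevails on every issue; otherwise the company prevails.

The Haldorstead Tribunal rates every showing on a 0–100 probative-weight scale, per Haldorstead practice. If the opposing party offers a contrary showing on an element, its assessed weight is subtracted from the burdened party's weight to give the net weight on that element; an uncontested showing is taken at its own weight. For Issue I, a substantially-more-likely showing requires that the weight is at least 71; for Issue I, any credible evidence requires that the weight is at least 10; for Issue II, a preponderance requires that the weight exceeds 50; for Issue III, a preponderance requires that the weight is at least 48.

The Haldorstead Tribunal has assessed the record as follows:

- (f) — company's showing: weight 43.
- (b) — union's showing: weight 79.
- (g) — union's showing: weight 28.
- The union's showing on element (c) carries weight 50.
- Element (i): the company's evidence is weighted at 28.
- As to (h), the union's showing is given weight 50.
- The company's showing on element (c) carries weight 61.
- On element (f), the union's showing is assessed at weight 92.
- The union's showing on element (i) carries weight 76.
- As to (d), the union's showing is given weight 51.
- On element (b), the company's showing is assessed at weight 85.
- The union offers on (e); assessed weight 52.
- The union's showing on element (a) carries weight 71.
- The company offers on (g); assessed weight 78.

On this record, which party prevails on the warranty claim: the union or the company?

— Issue I —
Stage I.1 — burden on union; standard: a substantially-more-likely showing (weight is at least 71).
    (a): 71 ≥ 71 [met]
  Stage I.1 is satisfied; the onus moves to the company.
Stage I.2 — burden on company; standard: any credible evidence (weight is at least 10).
    (b): 85 − 79 = 6 < 10 [not met]
    (c): 61 − 50 = 11 ≥ 10 [met]
  The company does not carry Stage I.2.
So the union prevails on this issue.
— Issue II —
Stage II.1 — burden on union; standard: a preponderance (weight exceeds 50).
    (d): 51 > 50 [met]
  All elements met. The union retains the burden for Stage II.2.
Stage II.2 — burden on union; standard: a preponderance (weight exceeds 50).
    (e): 52 > 50 [met]
  All elements met at the final stage.
All stages carried — the union prevails on this issue.
— Issue III —
Stage III.1 (union, a preponderance, weight is at least 48): (f) net 92−43=49 ≥ 48 — meets.
  The union carries Stage III.1; the company now bears the burden.
Stage III.2 (company, a preponderance, weight is at least 48): (g) net 78−28=50 ≥ 48 — meets.
  The company carries Stage III.2; the union now bears the burden.
Stage III.3 (union, a preponderance, weight is at least 48): (h) 50 ≥ 48 — meets; (i) net 76−28=48 ≥ 48 — meets.
  The union carries the last stage.
Every stage carried; the union prevails on this issue.
Per-issue: Issue I → union; Issue II → union; Issue III → union. The union must prevail on every issue; overall, the union prevails.

union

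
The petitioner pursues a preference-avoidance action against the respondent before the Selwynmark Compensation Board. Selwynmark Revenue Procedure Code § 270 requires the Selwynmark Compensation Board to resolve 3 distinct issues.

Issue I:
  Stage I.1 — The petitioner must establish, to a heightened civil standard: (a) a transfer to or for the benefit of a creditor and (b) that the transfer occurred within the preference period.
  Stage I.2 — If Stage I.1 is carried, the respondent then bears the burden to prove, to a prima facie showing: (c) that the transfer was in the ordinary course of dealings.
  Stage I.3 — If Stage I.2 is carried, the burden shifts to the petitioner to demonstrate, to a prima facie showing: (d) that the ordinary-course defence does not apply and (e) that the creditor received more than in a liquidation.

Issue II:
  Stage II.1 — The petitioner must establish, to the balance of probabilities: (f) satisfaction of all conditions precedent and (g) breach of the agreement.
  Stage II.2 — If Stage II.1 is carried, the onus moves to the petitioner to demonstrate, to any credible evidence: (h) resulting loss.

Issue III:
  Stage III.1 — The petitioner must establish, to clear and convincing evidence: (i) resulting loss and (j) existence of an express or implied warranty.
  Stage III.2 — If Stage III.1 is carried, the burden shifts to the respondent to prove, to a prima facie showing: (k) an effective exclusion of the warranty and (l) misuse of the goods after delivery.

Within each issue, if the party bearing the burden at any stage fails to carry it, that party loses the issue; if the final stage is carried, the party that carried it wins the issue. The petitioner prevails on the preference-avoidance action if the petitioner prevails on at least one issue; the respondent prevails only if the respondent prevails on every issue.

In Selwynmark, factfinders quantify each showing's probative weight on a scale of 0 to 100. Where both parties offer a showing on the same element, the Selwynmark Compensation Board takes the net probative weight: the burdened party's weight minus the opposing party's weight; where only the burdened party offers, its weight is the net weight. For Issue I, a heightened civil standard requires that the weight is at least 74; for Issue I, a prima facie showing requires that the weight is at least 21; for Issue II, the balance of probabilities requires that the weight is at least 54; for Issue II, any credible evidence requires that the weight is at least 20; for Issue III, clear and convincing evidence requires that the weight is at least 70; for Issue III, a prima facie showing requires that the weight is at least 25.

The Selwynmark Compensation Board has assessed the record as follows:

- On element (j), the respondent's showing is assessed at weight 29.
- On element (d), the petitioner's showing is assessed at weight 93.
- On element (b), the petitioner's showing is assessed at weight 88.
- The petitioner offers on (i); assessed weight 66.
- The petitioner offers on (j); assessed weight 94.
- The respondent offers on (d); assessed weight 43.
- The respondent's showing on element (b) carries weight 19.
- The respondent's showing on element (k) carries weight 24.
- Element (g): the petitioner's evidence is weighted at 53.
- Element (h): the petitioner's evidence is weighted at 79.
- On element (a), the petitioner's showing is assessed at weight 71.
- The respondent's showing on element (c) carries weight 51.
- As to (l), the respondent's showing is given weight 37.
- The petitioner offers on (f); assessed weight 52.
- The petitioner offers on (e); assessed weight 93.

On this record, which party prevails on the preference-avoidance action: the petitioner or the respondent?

— Issue I —
Stage I.1 (petitioner, a heightened civil standard, weight is at least 74): (a) 71 < 74 — fails; (b) net 88−19=69 < 74 — fails.
  Not every element is met, so the petitioner fails to carry Stage I.1.
The respondent prevails on this issue.
— Issue II —
Stage II.1 (petitioner, the balance of probabilities, weight is at least 54): (f) 52 < 54 — fails; (g) 53 < 54 — fails.
  Stage II.1 not carried; the petitioner fails its burden.
The analysis ends at Stage II.1; the respondent prevails on this issue.
— Issue III —
Stage III.1 — burden on petitioner; standard: clear and convincing evidence (weight is at least 70).
    (i): 66 < 70 [not met]
    (j): 94 − 29 = 65 < 70 [not met]
  Not every element is met, so the petitioner fails to carry Stage III.1.
So the respondent prevails on this issue.
Per-issue: Issue I → respondent; Issue II → respondent; Issue III → respondent. The petitioner must prevail on at least one issue; overall, the respondent prevails.

respondent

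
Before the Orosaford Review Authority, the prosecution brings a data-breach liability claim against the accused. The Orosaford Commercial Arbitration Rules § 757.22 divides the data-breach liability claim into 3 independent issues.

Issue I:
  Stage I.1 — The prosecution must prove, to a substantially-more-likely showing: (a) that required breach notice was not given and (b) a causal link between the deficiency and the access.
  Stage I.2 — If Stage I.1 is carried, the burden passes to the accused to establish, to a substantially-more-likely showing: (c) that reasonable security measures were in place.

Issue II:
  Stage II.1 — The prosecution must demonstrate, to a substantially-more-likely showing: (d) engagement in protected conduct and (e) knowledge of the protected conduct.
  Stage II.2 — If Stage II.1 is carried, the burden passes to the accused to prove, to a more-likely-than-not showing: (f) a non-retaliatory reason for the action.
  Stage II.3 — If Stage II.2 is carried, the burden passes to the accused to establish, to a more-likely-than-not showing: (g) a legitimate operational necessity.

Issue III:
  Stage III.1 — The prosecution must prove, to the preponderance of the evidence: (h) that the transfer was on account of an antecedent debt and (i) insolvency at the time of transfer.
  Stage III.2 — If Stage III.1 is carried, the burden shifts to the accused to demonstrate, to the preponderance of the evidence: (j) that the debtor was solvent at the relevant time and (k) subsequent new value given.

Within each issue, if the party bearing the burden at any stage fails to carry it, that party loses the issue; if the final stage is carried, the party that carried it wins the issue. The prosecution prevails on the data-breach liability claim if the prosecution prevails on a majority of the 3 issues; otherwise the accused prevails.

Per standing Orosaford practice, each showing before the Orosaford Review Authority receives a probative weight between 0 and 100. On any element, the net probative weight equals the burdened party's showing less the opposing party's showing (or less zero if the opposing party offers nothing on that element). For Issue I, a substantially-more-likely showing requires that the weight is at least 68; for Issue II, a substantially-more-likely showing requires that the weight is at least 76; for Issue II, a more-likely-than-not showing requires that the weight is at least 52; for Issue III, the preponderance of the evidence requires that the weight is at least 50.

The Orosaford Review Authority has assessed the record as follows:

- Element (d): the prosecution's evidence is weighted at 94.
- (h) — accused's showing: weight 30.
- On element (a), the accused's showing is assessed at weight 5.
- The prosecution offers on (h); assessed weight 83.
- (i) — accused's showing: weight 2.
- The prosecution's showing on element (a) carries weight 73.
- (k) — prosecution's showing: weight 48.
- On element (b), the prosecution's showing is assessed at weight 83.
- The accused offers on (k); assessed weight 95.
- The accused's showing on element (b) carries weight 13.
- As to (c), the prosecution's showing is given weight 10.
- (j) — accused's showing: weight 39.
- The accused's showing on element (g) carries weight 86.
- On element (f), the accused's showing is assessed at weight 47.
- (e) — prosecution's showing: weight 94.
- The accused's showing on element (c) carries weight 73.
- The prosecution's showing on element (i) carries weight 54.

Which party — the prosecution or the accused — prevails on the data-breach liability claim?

prosecution

— Issue I —
Stage I.1 — burden on prosecution; standard: a substantially-more-likely showing (weight is at least 68).
    (a): 73 − 5 = 68 ≥ 68 [met]
    (b): 83 − 13 = 70 ≥ 68 [met]
  All elements met. The burden passes to the accused.
Stage I.2 — burden on accused; standard: a substantially-more-likely showing (weight is at least 68).
    (c): 73 − 10 = 63 < 68 [not met]
  The accused does not carry Stage I.2.
So the prosecution prevails on this issue.
— Issue II —
At Stage II.1 the prosecution must meet a substantially-more-likely showing (weight is at least 76): on (d) the weight is 94, ≥ 76, so (d) meets the standard; on (e) the weight is 94, ≥ 76, so (e) meets the standard.
  All elements met. The burden passes to the accused.
At Stage II.2 the accused must meet a more-likely-than-not showing (weight is at least 52): on (f) the weight is 47, which does not reach 52, so (f) does not meet the standard.
  The accused does not carry Stage II.2.
The analysis ends at Stage II.2; the prosecution prevails on this issue.
— Issue III —
Stage III.1 (prosecution, the preponderance of the evidence, weight is at least 50): (h) net 83−30=53 ≥ 50 — meets; (i) net 54−2=52 ≥ 50 — meets.
  All elements met. The burden passes to the accused.
Stage III.2 (accused, the preponderance of the evidence, weight is at least 50): (j) 39 < 50 — fails; (k) net 95−48=47 < 50 — fails.
  Stage III.2 not carried; the accused fails its burden.
The analysis ends at Stage III.2; the prosecution prevails on this issue.
Per-issue: Issue I → prosecution; Issue II → prosecution; Issue III → prosecution. The prosecution must prevail on a majority of issues; overall, the prosecution prevails.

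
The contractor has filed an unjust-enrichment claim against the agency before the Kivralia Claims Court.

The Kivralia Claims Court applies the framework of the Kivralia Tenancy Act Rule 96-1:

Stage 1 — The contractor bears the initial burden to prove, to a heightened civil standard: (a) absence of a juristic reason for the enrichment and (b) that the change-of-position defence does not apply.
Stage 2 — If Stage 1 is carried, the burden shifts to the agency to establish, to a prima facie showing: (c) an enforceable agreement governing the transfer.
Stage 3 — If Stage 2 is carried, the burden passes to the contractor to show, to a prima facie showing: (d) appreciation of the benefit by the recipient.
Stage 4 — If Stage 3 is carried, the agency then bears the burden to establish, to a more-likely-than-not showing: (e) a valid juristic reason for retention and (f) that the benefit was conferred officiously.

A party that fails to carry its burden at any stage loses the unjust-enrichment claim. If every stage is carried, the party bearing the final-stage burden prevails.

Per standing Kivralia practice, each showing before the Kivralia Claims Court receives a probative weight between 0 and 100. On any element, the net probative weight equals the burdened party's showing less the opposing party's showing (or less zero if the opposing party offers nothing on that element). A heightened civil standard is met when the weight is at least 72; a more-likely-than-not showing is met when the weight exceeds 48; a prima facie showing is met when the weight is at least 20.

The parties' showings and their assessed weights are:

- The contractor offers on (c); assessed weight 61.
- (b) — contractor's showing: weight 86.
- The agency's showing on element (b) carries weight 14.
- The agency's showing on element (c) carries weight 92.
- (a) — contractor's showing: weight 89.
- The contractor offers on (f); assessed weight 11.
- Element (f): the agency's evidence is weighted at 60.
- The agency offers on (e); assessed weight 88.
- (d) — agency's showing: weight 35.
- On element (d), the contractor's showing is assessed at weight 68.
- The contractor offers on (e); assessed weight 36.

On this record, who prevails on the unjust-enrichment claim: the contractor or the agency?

agency

Stage 1 — burden on contractor; standard: a heightened civil standard (weight is at least 72).
    (a): 89 ≥ 72 [met]
    (b): 86 − 14 = 72 ≥ 72 [met]
  All elements met. The burden passes to the agency.
Stage 2 — burden on agency; standard: a prima facie showing (weight is at least 20).
    (c): 92 − 61 = 31 ≥ 20 [met]
  All elements met. The burden passes to the contractor.
Stage 3 — burden on contractor; standard: a prima facie showing (weight is at least 20).
    (d): 68 − 35 = 33 ≥ 20 [met]
  Stage 3 carried; the burden shifts to the agency.
Stage 4 — burden on agency; standard: a more-likely-than-not showing (weight exceeds 48).
    (e): 88 − 36 = 52 > 48 [met]
    (f): 60 − 11 = 49 > 48 [met]
  All elements met at the final stage.
Every stage carried; the agency prevails.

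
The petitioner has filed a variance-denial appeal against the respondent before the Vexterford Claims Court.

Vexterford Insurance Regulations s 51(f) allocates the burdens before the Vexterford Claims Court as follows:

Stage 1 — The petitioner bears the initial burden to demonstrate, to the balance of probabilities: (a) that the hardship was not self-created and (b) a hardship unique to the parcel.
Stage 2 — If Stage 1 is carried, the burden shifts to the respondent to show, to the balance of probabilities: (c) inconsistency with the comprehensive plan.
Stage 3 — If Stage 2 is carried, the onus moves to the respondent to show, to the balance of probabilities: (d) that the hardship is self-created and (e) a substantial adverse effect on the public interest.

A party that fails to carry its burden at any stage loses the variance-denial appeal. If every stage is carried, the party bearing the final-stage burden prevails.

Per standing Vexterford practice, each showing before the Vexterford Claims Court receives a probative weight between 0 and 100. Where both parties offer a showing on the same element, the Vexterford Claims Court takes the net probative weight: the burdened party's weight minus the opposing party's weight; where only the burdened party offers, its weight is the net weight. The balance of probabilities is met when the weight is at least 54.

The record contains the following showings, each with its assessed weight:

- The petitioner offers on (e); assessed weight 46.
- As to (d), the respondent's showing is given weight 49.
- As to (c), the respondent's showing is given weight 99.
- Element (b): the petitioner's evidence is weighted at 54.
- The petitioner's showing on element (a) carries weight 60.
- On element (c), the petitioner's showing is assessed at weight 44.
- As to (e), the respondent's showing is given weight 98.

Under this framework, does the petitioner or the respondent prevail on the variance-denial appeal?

At Stage 1 the petitioner must meet the balance of probabilities (weight is at least 54): on (a) the weight is 60, which does reach 54, so (a) meets the standard; on (b) the weight is 54, which does reach 54, so (b) meets the standard.
  Stage 1 carried; the burden shifts to the respondent.
At Stage 2 the respondent must meet the balance of probabilities (weight is at least 54): on (c) the weight is 99 less the opposing 44 gives net 55, which does reach 54, so (c) meets the standard.
  All elements met. The respondent retains the burden for Stage 3.
At Stage 3 the respondent must meet the balance of probabilities (weight is at least 54): on (d) the weight is 49, < 54, so (d) does not meet the standard; on (e) the weight is 98 less the opposing 46 gives net 52, < 54, so (e) does not meet the standard.
  Stage 3 not carried; the respondent fails its burden.
So the petitioner prevails.

petitioner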